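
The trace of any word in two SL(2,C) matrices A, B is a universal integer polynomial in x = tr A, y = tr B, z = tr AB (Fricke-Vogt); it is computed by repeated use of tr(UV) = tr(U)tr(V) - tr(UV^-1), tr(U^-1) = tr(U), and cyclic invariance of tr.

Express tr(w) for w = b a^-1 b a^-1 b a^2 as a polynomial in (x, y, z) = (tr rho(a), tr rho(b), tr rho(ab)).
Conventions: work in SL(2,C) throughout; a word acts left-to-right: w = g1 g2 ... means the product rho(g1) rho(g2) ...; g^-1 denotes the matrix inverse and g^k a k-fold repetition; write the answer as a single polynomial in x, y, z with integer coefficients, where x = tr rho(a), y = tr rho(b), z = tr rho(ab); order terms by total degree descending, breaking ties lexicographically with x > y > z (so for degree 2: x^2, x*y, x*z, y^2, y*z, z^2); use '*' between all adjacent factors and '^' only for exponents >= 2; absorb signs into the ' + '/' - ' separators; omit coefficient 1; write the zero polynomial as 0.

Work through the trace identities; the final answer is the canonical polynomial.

x^3*y^2*z - x^4*y - x^2*y^3 - 2*x^2*y*z^2 + x^3*z + 2*x*y^2*z + x*z^3 + 3*x^2*y - y*z^2 - 4*x*z + y

trace(b a b) = trace(b) trace(a b) - trace(a)   [square of b] = y*z - x
trace(b^3 a) = trace(b) trace(b a b) - trace(b a)   [square of b] = y^2*z - x*y - z
next, trace(b^2) = trace(b) trace(b) - trace(1)   [square of b] = y^2 - 2
and trace(b^3) = trace(b) trace(b^2) - trace(b)   [square of b] = y^3 - 3*y
trace(b^2 a^2 b) = trace(a) trace(b^3 a) - trace(b^3)   [square of a] = x*y^2*z - x^2*y - y^3 - x*z + 3*y
trace(b a b a) = trace(a b) trace(a b) - trace(1)   [split at a repeated a] = z^2 - 2
trace(a^2 b a b) = trace(a) trace(b a b a) - trace(b a b)   [square of a] = x*z^2 - y*z - x
trace(a b a) = trace(a) trace(b a) - trace(b)   [square of a] = x*z - y
trace(a^2 b a) = trace(a) trace(a b a) - trace(a b)   [square of a] = x^2*z - x*y - z
and trace(b^2 a^2 b a) = trace(b) trace(a^2 b a b) - trace(a^2 b a)   [square of b] = x*y*z^2 - x^2*z - y^2*z + z
trace(b a^2 b a^-1 b) = trace(b^2 a^2 b) trace(a) - trace(b^2 a^2 b a)   [inverse elimination on a] = x^2*y^2*z - x^3*y - x*y^3 - x*y*z^2 + y^2*z + 3*x*y - z
next, trace(b^2 a b a) = trace(b) trace(a b a b) - trace(a b a)   [square of b] = y*z^2 - x*z - y
trace(b a b a^2 b) = trace(a) trace(b^2 a b a) - trace(b^2 a b)   [square of a] = x*y*z^2 - x^2*z - y^2*z + z
trace(b a b a b a) = trace(b a b a) trace(b a) - trace(a b)   [split at a repeated b] = z^3 - 3*z
next, trace(b a b a^2 b a) = trace(a) trace(b a b a b a) - trace(b a b a b)   [square of a] = x*z^3 - y*z^2 - 2*x*z + y
next, trace(b a^2 b a^-1 b a) = trace(b a b a^2 b) trace(a) - trace(b a b a^2 b a)   [inverse elimination on a] = x^2*y*z^2 - x^3*z - x*y^2*z - x*z^3 + y*z^2 + 3*x*z - y
trace(b a^-1 b a^-1 b a^2) = trace(b a^2 b a^-1 b) trace(a) - trace(b a^2 b a^-1 b a)   [inverse elimination on a] = x^3*y^2*z - x^4*y - x^2*y^3 - 2*x^2*y*z^2 + x^3*z + 2*x*y^2*z + x*z^3 + 3*x^2*y - y*z^2 - 4*x*z + y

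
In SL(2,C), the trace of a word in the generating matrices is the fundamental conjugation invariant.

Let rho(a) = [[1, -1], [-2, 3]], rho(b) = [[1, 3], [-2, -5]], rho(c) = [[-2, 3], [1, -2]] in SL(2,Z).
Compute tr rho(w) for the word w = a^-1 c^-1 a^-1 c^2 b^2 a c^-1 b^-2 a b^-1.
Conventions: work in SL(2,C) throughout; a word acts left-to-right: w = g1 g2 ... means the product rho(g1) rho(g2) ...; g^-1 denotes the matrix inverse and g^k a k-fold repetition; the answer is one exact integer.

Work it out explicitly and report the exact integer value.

rho(a^-1) = [[3, 1], [2, 1]]
... * rho(c^-1) = [[-2, -3], [-1, -2]]  ->  [[-7, -11], [-5, -8]]
... * rho(a^-1) = [[3, 1], [2, 1]]  ->  [[-43, -18], [-31, -13]]
... * rho(c) = [[-2, 3], [1, -2]]  ->  [[68, -93], [49, -67]]
... * rho(c) = [[-2, 3], [1, -2]]  ->  [[-229, 390], [-165, 281]]
... * rho(b) = [[1, 3], [-2, -5]]  ->  [[-1009, -2637], [-727, -1900]]
... * rho(b) = [[1, 3], [-2, -5]]  ->  [[4265, 10158], [3073, 7319]]
... * rho(a) = [[1, -1], [-2, 3]]  ->  [[-16051, 26209], [-11565, 18884]]
... * rho(c^-1) = [[-2, -3], [-1, -2]]  ->  [[5893, -4265], [4246, -3073]]
... * rho(b^-1) = [[-5, -3], [2, 1]]  ->  [[-37995, -21944], [-27376, -15811]]
... * rho(b^-1) = [[-5, -3], [2, 1]]  ->  [[146087, 92041], [105258, 66317]]
... * rho(a) = [[1, -1], [-2, 3]]  ->  [[-37995, 130036], [-27376, 93693]]
... * rho(b^-1) = [[-5, -3], [2, 1]]  ->  [[450047, 244021], [324266, 175821]]
tr = 450047 + 175821 = 625868

625868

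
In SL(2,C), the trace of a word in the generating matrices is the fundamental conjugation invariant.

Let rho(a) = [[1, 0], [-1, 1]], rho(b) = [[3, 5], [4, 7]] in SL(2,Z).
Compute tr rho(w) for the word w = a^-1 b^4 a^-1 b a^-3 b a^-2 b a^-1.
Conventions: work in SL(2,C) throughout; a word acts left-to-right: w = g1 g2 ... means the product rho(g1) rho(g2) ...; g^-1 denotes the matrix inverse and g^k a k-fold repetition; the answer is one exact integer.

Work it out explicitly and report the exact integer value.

rho(a^-1) = [[1, 0], [1, 1]]
... * rho(b) = [[3, 5], [4, 7]]  ->  [[3, 5], [7, 12]]
... * rho(b) = [[3, 5], [4, 7]]  ->  [[29, 50], [69, 119]]
... * rho(b) = [[3, 5], [4, 7]]  ->  [[287, 495], [683, 1178]]
... * rho(b) = [[3, 5], [4, 7]]  ->  [[2841, 4900], [6761, 11661]]
... * rho(a^-1) = [[1, 0], [1, 1]]  ->  [[7741, 4900], [18422, 11661]]
... * rho(b) = [[3, 5], [4, 7]]  ->  [[42823, 73005], [101910, 173737]]
... * rho(a^-1) = [[1, 0], [1, 1]]  ->  [[115828, 73005], [275647, 173737]]
... * rho(a^-1) = [[1, 0], [1, 1]]  ->  [[188833, 73005], [449384, 173737]]
... * rho(a^-1) = [[1, 0], [1, 1]]  ->  [[261838, 73005], [623121, 173737]]
... * rho(b) = [[3, 5], [4, 7]]  ->  [[1077534, 1820225], [2564311, 4331764]]
... * rho(a^-1) = [[1, 0], [1, 1]]  ->  [[2897759, 1820225], [6896075, 4331764]]
... * rho(a^-1) = [[1, 0], [1, 1]]  ->  [[4717984, 1820225], [11227839, 4331764]]
... * rho(b) = [[3, 5], [4, 7]]  ->  [[21434852, 36331495], [51010573, 86461543]]
... * rho(a^-1) = [[1, 0], [1, 1]]  ->  [[57766347, 36331495], [137472116, 86461543]]
tr = 57766347 + 86461543 = 144227890

144227890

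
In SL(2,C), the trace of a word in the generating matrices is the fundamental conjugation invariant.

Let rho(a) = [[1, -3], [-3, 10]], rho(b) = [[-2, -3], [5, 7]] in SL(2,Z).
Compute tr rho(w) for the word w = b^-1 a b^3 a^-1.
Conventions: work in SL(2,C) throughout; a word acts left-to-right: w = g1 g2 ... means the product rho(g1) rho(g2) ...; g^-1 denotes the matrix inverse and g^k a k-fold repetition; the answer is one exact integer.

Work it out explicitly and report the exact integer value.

rho(b^-1) = [[7, 3], [-5, -2]]
... * rho(a) = [[1, -3], [-3, 10]]  ->  [[-2, 9], [1, -5]]
... * rho(b) = [[-2, -3], [5, 7]]  ->  [[49, 69], [-27, -38]]
... * rho(b) = [[-2, -3], [5, 7]]  ->  [[247, 336], [-136, -185]]
... * rho(b) = [[-2, -3], [5, 7]]  ->  [[1186, 1611], [-653, -887]]
... * rho(a^-1) = [[10, 3], [3, 1]]  ->  [[16693, 5169], [-9191, -2846]]
tr = 16693 + -2846 = 13847

13847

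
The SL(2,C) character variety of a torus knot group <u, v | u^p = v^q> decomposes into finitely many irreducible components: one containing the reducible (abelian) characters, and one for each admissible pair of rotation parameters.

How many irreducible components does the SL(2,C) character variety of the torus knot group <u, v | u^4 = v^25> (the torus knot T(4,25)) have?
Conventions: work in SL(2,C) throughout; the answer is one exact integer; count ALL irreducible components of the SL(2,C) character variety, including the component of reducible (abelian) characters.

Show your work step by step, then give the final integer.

37

In the torus knot group T(4,25), u^4 = v^25 is central, so an irreducible representation sends it to +I or -I (Schur).
On an irreducible component, tr(u) is locked at 2*cos(pi*alpha/4) for some alpha in 1..3, and tr(v) at 2*cos(pi*beta/25) for some beta in 1..24.
u^4 = (-1)^alpha I and v^25 = (-1)^beta I must agree, so alpha and beta have equal parity.
Enumerate parity-matched pairs: 2*12 odd-odd plus 1*12 even-even gives 36.
Total: 36 irreducible-character components + 1 reducible (abelian) component = 37.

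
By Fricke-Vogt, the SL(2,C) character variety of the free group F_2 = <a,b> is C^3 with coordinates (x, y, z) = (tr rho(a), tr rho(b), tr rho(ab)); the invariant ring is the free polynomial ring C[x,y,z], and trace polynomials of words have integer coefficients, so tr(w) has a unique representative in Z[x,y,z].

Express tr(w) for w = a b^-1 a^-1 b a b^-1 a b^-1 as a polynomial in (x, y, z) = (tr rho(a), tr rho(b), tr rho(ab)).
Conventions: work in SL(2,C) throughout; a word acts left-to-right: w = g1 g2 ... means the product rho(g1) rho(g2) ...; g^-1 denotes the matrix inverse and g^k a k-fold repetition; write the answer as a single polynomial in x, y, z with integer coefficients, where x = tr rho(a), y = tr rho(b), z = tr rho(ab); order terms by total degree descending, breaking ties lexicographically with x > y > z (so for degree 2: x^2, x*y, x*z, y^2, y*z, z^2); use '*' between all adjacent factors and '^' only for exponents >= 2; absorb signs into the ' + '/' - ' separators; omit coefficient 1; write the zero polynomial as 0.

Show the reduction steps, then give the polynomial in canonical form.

-x^3*y^3*z + x^4*y^2 + x^2*y^4 + 3*x^2*y^2*z^2 - 2*x^3*y*z - 2*x*y^3*z - 3*x*y*z^3 - 3*x^2*y^2 + x^2*z^2 + y^2*z^2 + z^4 + 7*x*y*z - x^2 - y^2 - 4*z^2 + 2

use: tr(a^2) = tr(a) * tr(a) - tr(1)  (reduce the a square) = x^2 - 2
tr(a^3) = tr(a) * tr(a^2) - tr(a)  (reduce the a square) = x^3 - 3*x
tr(a b a) = tr(a) * tr(b a) - tr(b)  (reduce the a square) = x*z - y
apply: tr(a b a^2) = tr(a) * tr(a b a) - tr(a b)  (reduce the a square) = x^2*z - x*y - z
use: tr(a b a^3) = tr(a) * tr(a b a^2) - tr(a b a)  (reduce the a square) = x^3*z - x^2*y - 2*x*z + y
apply: tr(b a b a) = tr(a b) * tr(a b) - tr(1)  (split on a) = z^2 - 2
tr(b a b) = tr(b) * tr(a b) - tr(a)  (reduce the b square) = y*z - x
use: tr(a b a b a) = tr(a) * tr(b a b a) - tr(b a b)  (reduce the a square) = x*z^2 - y*z - x
apply: tr(a b a^3 b) = tr(a) * tr(a b a b a) - tr(a b a b)  (reduce the a square) = x^2*z^2 - x*y*z - x^2 - z^2 + 2
tr(b a^3 b^-1 a) = tr(a b a^3) * tr(b) - tr(a b a^3 b)  (eliminate b^-1) = x^3*y*z - x^2*y^2 - x^2*z^2 - x*y*z + x^2 + y^2 + z^2 - 2
tr(a b^-1 a^-1 b a^2) = tr(b a^3 b^-1) * tr(a) - tr(b a^3 b^-1 a)  (eliminate a^-1) = -x^3*y*z + x^4 + x^2*y^2 + x^2*z^2 + x*y*z - 4*x^2 - y^2 - z^2 + 2
tr(b^2) = tr(b) * tr(b) - tr(1)  (reduce the b square) = y^2 - 2
tr(b a^2 b) = tr(a) * tr(b^2 a) - tr(b^2)  (reduce the a square) = x*y*z - x^2 - y^2 + 2
use: tr(a b a^2 b a) = tr(a) * tr(b a^2 b a) - tr(b a^2 b)  (reduce the a square) = x^2*z^2 - 2*x*y*z + y^2 - 2
tr(b a b a b a) = tr(a b) * tr(a b a b) - tr(a^-1 b^-1)  (split on a) = z^3 - 3*z
tr(b a b a b) = tr(b) * tr(a b a b) - tr(a b a)  (reduce the b square) = y*z^2 - x*z - y
apply: tr(a b a^2 b a b) = tr(a) * tr(b a b a b a) - tr(b a b a b)  (reduce the a square) = x*z^3 - y*z^2 - 2*x*z + y
use: tr(b a^2 b a b^-1 a) = tr(a b a^2 b a) * tr(b) - tr(a b a^2 b a b)  (eliminate b^-1) = x^2*y*z^2 - 2*x*y^2*z - x*z^3 + y^3 + y*z^2 + 2*x*z - 3*y
tr(a b^-1 a^-1 b a^2 b) = tr(b a^2 b a b^-1) * tr(a) - tr(b a^2 b a b^-1 a)  (eliminate a^-1) = -x^2*y*z^2 + x^3*z + 2*x*y^2*z + x*z^3 - x^2*y - y^3 - y*z^2 - 3*x*z + 3*y
use: tr(a b^-1 a b^-1 a^-1 b a) = tr(a b^-1 a^-1 b a^2) * tr(b) - tr(a b^-1 a^-1 b a^2 b)  (eliminate b^-1) = -x^3*y^2*z + x^4*y + x^2*y^3 + 2*x^2*y*z^2 - x^3*z - x*y^2*z - x*z^3 - 3*x^2*y + 3*x*z - y
tr(a b a b^-1 a) = tr(a^2 b a) * tr(b) - tr(a^2 b a b)  (eliminate b^-1) = x^2*y*z - x*y^2 - x*z^2 + x
use: tr(a b a b a b^-1 a) = tr(a^2 b a b a) * tr(b) - tr(a^2 b a b a b)  (eliminate b^-1) = x^2*y*z^2 - x*y^2*z - x*z^3 - x^2*y + 2*x*z + y
use: tr(a b a b a b a b) = tr(a b) * tr(a b a b a b) - tr(a^-1 b^-1 a^-1 b^-1)  (split on a) = z^4 - 4*z^2 + 2
tr(a b a b a b^-1 a b) = tr(a b a b a b a) * tr(b) - tr(a b a b a b a b)  (eliminate b^-1) = x*y*z^3 - y^2*z^2 - z^4 - 2*x*y*z + y^2 + 4*z^2 - 2
apply: tr(b a b a b^-1 a b^-1 a) = tr(a b a b a b^-1 a) * tr(b) - tr(a b a b a b^-1 a b)  (eliminate b^-1) = x^2*y^2*z^2 - x*y^3*z - 2*x*y*z^3 - x^2*y^2 + y^2*z^2 + z^4 + 4*x*y*z - 4*z^2 + 2
use: tr(a b^-1 a b^-1 a^-1 b a b) = tr(b a b a b^-1 a b^-1) * tr(a) - tr(b a b a b^-1 a b^-1 a)  (eliminate a^-1) = -x^2*y^2*z^2 + x^3*y*z + x*y^3*z + 2*x*y*z^3 - x^2*z^2 - y^2*z^2 - z^4 - 4*x*y*z + x^2 + 4*z^2 - 2
tr(a b^-1 a^-1 b a b^-1 a b^-1) = tr(a b^-1 a b^-1 a^-1 b a) * tr(b) - tr(a b^-1 a b^-1 a^-1 b a b)  (eliminate b^-1) = -x^3*y^3*z + x^4*y^2 + x^2*y^4 + 3*x^2*y^2*z^2 - 2*x^3*y*z - 2*x*y^3*z - 3*x*y*z^3 - 3*x^2*y^2 + x^2*z^2 + y^2*z^2 + z^4 + 7*x*y*z - x^2 - y^2 - 4*z^2 + 2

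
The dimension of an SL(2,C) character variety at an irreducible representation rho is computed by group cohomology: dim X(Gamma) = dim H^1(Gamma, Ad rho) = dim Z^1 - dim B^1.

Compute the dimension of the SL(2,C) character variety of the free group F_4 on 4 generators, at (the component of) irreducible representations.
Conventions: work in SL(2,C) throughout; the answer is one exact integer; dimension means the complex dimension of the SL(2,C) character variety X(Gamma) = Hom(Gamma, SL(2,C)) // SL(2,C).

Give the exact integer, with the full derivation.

Here Gamma is free of rank 4 — no relator constrains a cocycle.
Z^1(Gamma, Ad rho) = (sl_2)^4: a cocycle is a free choice of one sl_2 vector per generator, so dim Z^1 = 3*4 = 12.
Irreducibility makes the coboundary map sl_2 -> Z^1 injective (trivial centralizer), so dim B^1 = 3.
Therefore dim X = 12 - 3 = 9.

9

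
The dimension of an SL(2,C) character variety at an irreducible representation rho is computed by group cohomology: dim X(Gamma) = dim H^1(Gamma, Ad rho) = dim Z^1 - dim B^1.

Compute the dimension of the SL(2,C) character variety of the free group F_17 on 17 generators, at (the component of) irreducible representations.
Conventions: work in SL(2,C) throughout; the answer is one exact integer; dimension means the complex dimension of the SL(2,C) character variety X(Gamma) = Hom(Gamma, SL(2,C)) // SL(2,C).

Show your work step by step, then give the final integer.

48

Gamma = F_17 has 17 generators and no relators.
Z^1(Gamma, Ad rho) = (sl_2)^17: a cocycle is a free choice of one sl_2 vector per generator, so dim Z^1 = 3*17 = 51.
dim B^1 = 3: the coboundary map is injective because an irreducible image has centralizer 0 in sl_2.
Therefore dim X = 51 - 3 = 48.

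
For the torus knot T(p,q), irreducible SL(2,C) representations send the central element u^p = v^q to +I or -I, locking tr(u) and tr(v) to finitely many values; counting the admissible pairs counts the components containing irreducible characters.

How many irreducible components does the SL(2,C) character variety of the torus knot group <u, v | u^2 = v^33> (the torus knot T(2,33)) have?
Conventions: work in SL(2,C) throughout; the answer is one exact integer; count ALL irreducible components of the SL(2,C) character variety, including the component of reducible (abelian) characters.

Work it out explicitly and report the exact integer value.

For T(2,33): irreducibility forces the central element u^2 = v^33 to one of +I, -I.
So on each irreducible component the traces are pinned: tr(u) = 2*cos(pi*alpha/2) with 1 <= alpha <= 1, tr(v) = 2*cos(pi*beta/33) with 1 <= beta <= 32.
The two central values (-1)^alpha I and (-1)^beta I must be the same matrix, so alpha and beta share a parity.
Enumerate parity-matched pairs: 1*16 odd-odd plus 0*16 even-even gives 16.
That is 16 components of irreducible characters, and with the reducible (abelian) component the total is 17.

17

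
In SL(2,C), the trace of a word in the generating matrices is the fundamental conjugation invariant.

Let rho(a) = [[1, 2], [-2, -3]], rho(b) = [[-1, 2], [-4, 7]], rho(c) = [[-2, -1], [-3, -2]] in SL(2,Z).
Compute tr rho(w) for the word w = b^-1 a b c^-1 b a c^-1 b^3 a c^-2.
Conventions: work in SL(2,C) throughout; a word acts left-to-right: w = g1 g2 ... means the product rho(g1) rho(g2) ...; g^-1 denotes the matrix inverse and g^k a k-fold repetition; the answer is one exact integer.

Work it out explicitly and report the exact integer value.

rho(b^-1) = [[7, -2], [4, -1]]
... * rho(a) = [[1, 2], [-2, -3]]  ->  [[11, 20], [6, 11]]
... * rho(b) = [[-1, 2], [-4, 7]]  ->  [[-91, 162], [-50, 89]]
... * rho(c^-1) = [[-2, 1], [3, -2]]  ->  [[668, -415], [367, -228]]
... * rho(b) = [[-1, 2], [-4, 7]]  ->  [[992, -1569], [545, -862]]
... * rho(a) = [[1, 2], [-2, -3]]  ->  [[4130, 6691], [2269, 3676]]
... * rho(c^-1) = [[-2, 1], [3, -2]]  ->  [[11813, -9252], [6490, -5083]]
... * rho(b) = [[-1, 2], [-4, 7]]  ->  [[25195, -41138], [13842, -22601]]
... * rho(b) = [[-1, 2], [-4, 7]]  ->  [[139357, -237576], [76562, -130523]]
... * rho(b) = [[-1, 2], [-4, 7]]  ->  [[810947, -1384318], [445530, -760537]]
... * rho(a) = [[1, 2], [-2, -3]]  ->  [[3579583, 5774848], [1966604, 3172671]]
... * rho(c^-1) = [[-2, 1], [3, -2]]  ->  [[10165378, -7970113], [5584805, -4378738]]
... * rho(c^-1) = [[-2, 1], [3, -2]]  ->  [[-44241095, 26105604], [-24305824, 14342281]]
tr = -44241095 + 14342281 = -29898814

-29898814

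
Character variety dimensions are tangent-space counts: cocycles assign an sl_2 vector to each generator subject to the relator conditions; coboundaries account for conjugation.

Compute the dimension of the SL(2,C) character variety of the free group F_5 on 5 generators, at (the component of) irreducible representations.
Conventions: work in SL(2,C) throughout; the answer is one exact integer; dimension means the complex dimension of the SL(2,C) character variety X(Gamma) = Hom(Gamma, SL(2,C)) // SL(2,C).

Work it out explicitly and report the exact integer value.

12

Here Gamma is free of rank 5 — no relator constrains a cocycle.
So Z^1 = (sl_2)^5 in full: dim Z^1 = 15.
At an irreducible rho the centralizer of the image in sl_2 is 0, so the coboundary map sl_2 -> Z^1 is injective: dim B^1 = 3.
Therefore dim X = 15 - 3 = 12.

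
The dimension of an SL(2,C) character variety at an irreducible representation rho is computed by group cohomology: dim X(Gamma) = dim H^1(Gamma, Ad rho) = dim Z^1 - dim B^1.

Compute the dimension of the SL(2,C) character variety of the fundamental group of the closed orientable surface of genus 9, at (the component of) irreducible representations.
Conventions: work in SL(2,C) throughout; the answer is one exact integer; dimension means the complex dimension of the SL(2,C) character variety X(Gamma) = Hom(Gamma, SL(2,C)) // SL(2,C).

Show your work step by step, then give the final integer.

48

Gamma = pi_1(Sigma_9) = < a_1, b_1, ..., a_9, b_9 | prod [a_i, b_i] > has 2g = 18 generators and 1 relator.
A cocycle assigns one sl_2 vector per generator subject to the relator condition d_2(z) = 0: dim of the unconstrained space is 3*2g = 54.
At an irreducible rho, H^2 = coker(d_2) vanishes (Poincare duality: H^2 is dual to H^0 = invariants = 0), so d_2 is surjective onto sl_2 and dim Z^1 = 54 - 3 = 51.
Coboundaries contribute dim B^1 = 3 (injective at irreducible rho).
dim H^1 = 51 - 3 = 48 = dim X.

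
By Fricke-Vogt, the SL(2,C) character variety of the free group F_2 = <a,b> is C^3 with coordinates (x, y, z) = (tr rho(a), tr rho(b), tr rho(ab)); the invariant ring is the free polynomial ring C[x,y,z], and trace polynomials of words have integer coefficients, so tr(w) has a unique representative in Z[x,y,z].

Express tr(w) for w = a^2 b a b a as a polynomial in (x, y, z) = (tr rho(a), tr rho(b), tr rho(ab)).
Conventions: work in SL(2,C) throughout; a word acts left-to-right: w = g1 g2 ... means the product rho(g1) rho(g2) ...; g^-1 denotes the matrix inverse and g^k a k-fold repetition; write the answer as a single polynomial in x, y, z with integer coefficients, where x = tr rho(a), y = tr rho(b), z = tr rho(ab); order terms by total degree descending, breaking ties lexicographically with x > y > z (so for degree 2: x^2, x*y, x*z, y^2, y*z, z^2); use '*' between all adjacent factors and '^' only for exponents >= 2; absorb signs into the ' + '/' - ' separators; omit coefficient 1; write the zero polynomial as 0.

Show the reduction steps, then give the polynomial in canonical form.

x^2*z^2 - x*y*z - x^2 - z^2 + 2

tr(b a b a) = tr(a b) * tr(a b) - tr(1)   [split at a repeated a] = z^2 - 2
and tr(b a b) = tr(b) * tr(a b) - tr(a)   [square of b] = y*z - x
tr(a b a b a) = tr(a) * tr(b a b a) - tr(b a b)   [square of a] = x*z^2 - y*z - x
tr(a^2 b a b a) = tr(a) * tr(a b a b a) - tr(a b a b)   [square of a] = x^2*z^2 - x*y*z - x^2 - z^2 + 2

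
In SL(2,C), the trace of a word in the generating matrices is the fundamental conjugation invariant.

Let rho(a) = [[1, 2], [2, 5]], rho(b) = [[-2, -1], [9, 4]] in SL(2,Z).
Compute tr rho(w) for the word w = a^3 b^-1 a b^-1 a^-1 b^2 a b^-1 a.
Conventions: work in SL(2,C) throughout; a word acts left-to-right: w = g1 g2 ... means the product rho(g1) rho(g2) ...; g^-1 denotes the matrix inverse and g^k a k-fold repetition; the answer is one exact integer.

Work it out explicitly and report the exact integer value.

rho(a) = [[1, 2], [2, 5]]
... * rho(a) = [[1, 2], [2, 5]]  ->  [[5, 12], [12, 29]]
... * rho(a) = [[1, 2], [2, 5]]  ->  [[29, 70], [70, 169]]
... * rho(b^-1) = [[4, 1], [-9, -2]]  ->  [[-514, -111], [-1241, -268]]
... * rho(a) = [[1, 2], [2, 5]]  ->  [[-736, -1583], [-1777, -3822]]
... * rho(b^-1) = [[4, 1], [-9, -2]]  ->  [[11303, 2430], [27290, 5867]]
... * rho(a^-1) = [[5, -2], [-2, 1]]  ->  [[51655, -20176], [124716, -48713]]
... * rho(b) = [[-2, -1], [9, 4]]  ->  [[-284894, -132359], [-687849, -319568]]
... * rho(b) = [[-2, -1], [9, 4]]  ->  [[-621443, -244542], [-1500414, -590423]]
... * rho(a) = [[1, 2], [2, 5]]  ->  [[-1110527, -2465596], [-2681260, -5952943]]
... * rho(b^-1) = [[4, 1], [-9, -2]]  ->  [[17748256, 3820665], [42851447, 9224626]]
... * rho(a) = [[1, 2], [2, 5]]  ->  [[25389586, 54599837], [61300699, 131826024]]
tr = 25389586 + 131826024 = 157215610

157215610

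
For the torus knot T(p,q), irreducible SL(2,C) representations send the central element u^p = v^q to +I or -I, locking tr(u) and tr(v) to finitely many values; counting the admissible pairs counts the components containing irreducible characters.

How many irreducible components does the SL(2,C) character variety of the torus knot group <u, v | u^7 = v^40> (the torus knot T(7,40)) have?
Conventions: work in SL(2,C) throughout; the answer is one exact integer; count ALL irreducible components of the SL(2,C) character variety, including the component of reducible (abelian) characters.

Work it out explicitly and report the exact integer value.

In the torus knot group T(7,40), u^7 = v^40 is central, so an irreducible representation sends it to +I or -I (Schur).
This locks tr(u) to 2*cos(pi*alpha/7), alpha in 1..6, and tr(v) to 2*cos(pi*beta/40), beta in 1..39, on each component of irreducible characters.
u^7 = (-1)^alpha I and v^40 = (-1)^beta I must agree, so alpha and beta have equal parity.
count pairs: odd alpha (3 choices) x odd beta (20), plus even alpha (3) x even beta (19): 3*20 + 3*19 = 117.
components with irreducible characters: 117; plus the single component of reducible (abelian) characters: total 118.

118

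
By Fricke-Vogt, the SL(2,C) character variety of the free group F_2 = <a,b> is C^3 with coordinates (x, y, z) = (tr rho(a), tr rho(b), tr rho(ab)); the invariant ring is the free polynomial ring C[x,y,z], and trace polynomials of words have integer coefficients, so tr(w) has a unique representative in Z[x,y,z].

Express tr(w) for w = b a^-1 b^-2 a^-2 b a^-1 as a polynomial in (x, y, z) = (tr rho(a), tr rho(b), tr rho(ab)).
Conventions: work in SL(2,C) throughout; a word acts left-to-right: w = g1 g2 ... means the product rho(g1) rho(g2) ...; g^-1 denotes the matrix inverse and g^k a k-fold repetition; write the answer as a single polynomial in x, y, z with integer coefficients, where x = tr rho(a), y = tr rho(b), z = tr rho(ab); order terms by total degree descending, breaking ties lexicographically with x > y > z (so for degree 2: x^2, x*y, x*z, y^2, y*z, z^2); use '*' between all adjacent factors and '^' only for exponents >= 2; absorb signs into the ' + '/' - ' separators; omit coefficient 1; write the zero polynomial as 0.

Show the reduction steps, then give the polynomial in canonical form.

trace(b^2) = trace(b) trace(b) - trace(1)  (reduce the b square) = y^2 - 2
apply: trace(b^2 a) = trace(b) trace(a b) - trace(a)  (reduce the b square) = y*z - x
trace(b a^-1 b) = trace(b^2) trace(a) - trace(b^2 a)  (eliminate a^-1) = x*y^2 - y*z - x
apply: trace(b a b a) = trace(a b) trace(a b) - trace(1)  (split on a) = z^2 - 2
apply: trace(b a^-1 b a) = trace(b a b) trace(a) - trace(b a b a)  (eliminate a^-1) = x*y*z - x^2 - z^2 + 2
trace(b a^-1 b a^-1) = trace(b a^-1 b) trace(a) - trace(b a^-1 b a)  (eliminate a^-1) = x^2*y^2 - 2*x*y*z + z^2 - 2
apply: trace(a^-1 b a^-1 b a^-1) = trace(b a^-1 b a^-1) trace(a) - trace(b a^-1 b)  (eliminate a^-1) = x^3*y^2 - 2*x^2*y*z - x*y^2 + x*z^2 + y*z - x
use: trace(a^-2 b a^-1 b a^-1) = trace(a^-1 b a^-1 b a^-1) trace(a) - trace(a^-1 b a^-1 b)  (eliminate a^-1) = x^4*y^2 - 2*x^3*y*z - 2*x^2*y^2 + x^2*z^2 + 3*x*y*z - x^2 - z^2 + 2
trace(b^3) = trace(b) trace(b^2) - trace(b)  (reduce the b square) = y^3 - 3*y
trace(b^3 a) = trace(b) trace(a b^2) - trace(a b)  (reduce the b square) = y^2*z - x*y - z
use: trace(b a^-1 b^2) = trace(b^3) trace(a) - trace(b^3 a)  (eliminate a^-1) = x*y^3 - y^2*z - 2*x*y + z
trace(a b a) = trace(a) trace(b a) - trace(b)  (reduce the a square) = x*z - y
use: trace(b^2 a b a) = trace(b) trace(a b a b) - trace(a b a)  (reduce the b square) = y*z^2 - x*z - y
trace(b a^-1 b^2 a) = trace(b^2 a b) trace(a) - trace(b^2 a b a)  (eliminate a^-1) = x*y^2*z - x^2*y - y*z^2 + y
use: trace(b a^-1 b a^-1 b) = trace(b a^-1 b^2) trace(a) - trace(b a^-1 b^2 a)  (eliminate a^-1) = x^2*y^3 - 2*x*y^2*z - x^2*y + y*z^2 + x*z - y
trace(b a b a b a) = trace(b a b a) trace(b a) - trace(a b)  (split on b) = z^3 - 3*z
apply: trace(b a b a^-1 b a) = trace(b a b a b) trace(a) - trace(b a b a b a)  (eliminate a^-1) = x*y*z^2 - x^2*z - z^3 - x*y + 3*z
trace(b a^-1 b a^-1 b a) = trace(b a b a^-1 b) trace(a) - trace(b a b a^-1 b a)  (eliminate a^-1) = x^2*y^2*z - x^3*y - 2*x*y*z^2 + x^2*z + z^3 + 2*x*y - 3*z
apply: trace(a^-1 b a^-1 b a^-1 b) = trace(b a^-1 b a^-1 b) trace(a) - trace(b a^-1 b a^-1 b a)  (eliminate a^-1) = x^3*y^3 - 3*x^2*y^2*z + 3*x*y*z^2 - z^3 - 3*x*y + 3*z
apply: trace(a^-2 b a^-1 b a^-1 b) = trace(a^-1 b a^-1 b a^-1 b) trace(a) - trace(a^-1 b a^-1 b a^-1 b a)  (eliminate a^-1) = x^4*y^3 - 3*x^3*y^2*z - x^2*y^3 + 3*x^2*y*z^2 + 2*x*y^2*z - x*z^3 - 2*x^2*y - y*z^2 + 2*x*z + y
apply: trace(a^-2 b a^-1 b a^-1 b^-1) = trace(a^-2 b a^-1 b a^-1) trace(b) - trace(a^-2 b a^-1 b a^-1 b)  (eliminate b^-1) = x^3*y^2*z - x^2*y^3 - 2*x^2*y*z^2 + x*y^2*z + x*z^3 + x^2*y - 2*x*z + y
use: trace(b a^-1 b^-2 a^-2 b a^-1) = trace(a^-2 b a^-1 b a^-1 b^-1) trace(b) - trace(a^-2 b a^-1 b a^-1)  (eliminate b^-1) = x^3*y^3*z - x^4*y^2 - x^2*y^4 - 2*x^2*y^2*z^2 + 2*x^3*y*z + x*y^3*z + x*y*z^3 + 3*x^2*y^2 - x^2*z^2 - 5*x*y*z + x^2 + y^2 + z^2 - 2

x^3*y^3*z - x^4*y^2 - x^2*y^4 - 2*x^2*y^2*z^2 + 2*x^3*y*z + x*y^3*z + x*y*z^3 + 3*x^2*y^2 - x^2*z^2 - 5*x*y*z + x^2 + y^2 + z^2 - 2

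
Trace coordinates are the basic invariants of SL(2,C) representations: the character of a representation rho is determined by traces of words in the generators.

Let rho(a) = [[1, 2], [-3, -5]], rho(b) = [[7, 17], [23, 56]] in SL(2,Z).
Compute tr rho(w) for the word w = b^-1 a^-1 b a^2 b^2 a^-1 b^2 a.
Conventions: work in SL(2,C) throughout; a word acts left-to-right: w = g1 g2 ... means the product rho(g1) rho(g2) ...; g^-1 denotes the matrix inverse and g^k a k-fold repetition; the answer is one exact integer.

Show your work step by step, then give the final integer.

rho(b^-1) = [[56, -17], [-23, 7]]
... * rho(a^-1) = [[-5, -2], [3, 1]]  ->  [[-331, -129], [136, 53]]
... * rho(b) = [[7, 17], [23, 56]]  ->  [[-5284, -12851], [2171, 5280]]
... * rho(a) = [[1, 2], [-3, -5]]  ->  [[33269, 53687], [-13669, -22058]]
... * rho(a) = [[1, 2], [-3, -5]]  ->  [[-127792, -201897], [52505, 82952]]
... * rho(b) = [[7, 17], [23, 56]]  ->  [[-5538175, -13478696], [2275431, 5537897]]
... * rho(b) = [[7, 17], [23, 56]]  ->  [[-348777233, -848955951], [143299648, 348804559]]
... * rho(a^-1) = [[-5, -2], [3, 1]]  ->  [[-802981688, -151401485], [329915437, 62205263]]
... * rho(b) = [[7, 17], [23, 56]]  ->  [[-9103105971, -22129171856], [3740129108, 9092057157]]
... * rho(b) = [[7, 17], [23, 56]]  ->  [[-572692694485, -1393986425443], [235298218367, 572737395628]]
... * rho(a) = [[1, 2], [-3, -5]]  ->  [[3609266581844, 5824546738245], [-1482913968517, -2393090541406]]
tr = 3609266581844 + -2393090541406 = 1216176040438

1216176040438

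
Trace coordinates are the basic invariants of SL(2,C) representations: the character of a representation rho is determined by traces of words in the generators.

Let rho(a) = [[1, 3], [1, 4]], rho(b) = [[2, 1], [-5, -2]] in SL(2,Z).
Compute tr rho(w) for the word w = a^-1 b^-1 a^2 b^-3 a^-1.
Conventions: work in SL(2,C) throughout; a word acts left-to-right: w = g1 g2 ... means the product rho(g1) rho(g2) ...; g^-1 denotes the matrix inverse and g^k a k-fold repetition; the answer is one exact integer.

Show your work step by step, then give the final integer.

10527

rho(a^-1) = [[4, -3], [-1, 1]]
... * rho(b^-1) = [[-2, -1], [5, 2]]  ->  [[-23, -10], [7, 3]]
... * rho(a) = [[1, 3], [1, 4]]  ->  [[-33, -109], [10, 33]]
... * rho(a) = [[1, 3], [1, 4]]  ->  [[-142, -535], [43, 162]]
... * rho(b^-1) = [[-2, -1], [5, 2]]  ->  [[-2391, -928], [724, 281]]
... * rho(b^-1) = [[-2, -1], [5, 2]]  ->  [[142, 535], [-43, -162]]
... * rho(b^-1) = [[-2, -1], [5, 2]]  ->  [[2391, 928], [-724, -281]]
... * rho(a^-1) = [[4, -3], [-1, 1]]  ->  [[8636, -6245], [-2615, 1891]]
tr = 8636 + 1891 = 10527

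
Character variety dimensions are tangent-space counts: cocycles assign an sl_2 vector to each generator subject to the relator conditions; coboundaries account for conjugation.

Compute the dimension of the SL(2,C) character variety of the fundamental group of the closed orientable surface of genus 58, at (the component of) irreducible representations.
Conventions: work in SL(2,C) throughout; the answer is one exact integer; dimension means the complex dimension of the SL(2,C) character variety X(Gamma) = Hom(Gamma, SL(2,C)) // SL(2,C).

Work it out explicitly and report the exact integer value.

The genus-58 surface group: 2g = 116 generators, one relator prod [a_i, b_i].
Before the relator condition, cocycle space has dim 3*116 = 348.
At an irreducible rho, H^2 = coker(d_2) vanishes (Poincare duality: H^2 is dual to H^0 = invariants = 0), so d_2 is surjective onto sl_2 and dim Z^1 = 348 - 3 = 345.
Coboundaries contribute dim B^1 = 3 (injective at irreducible rho).
Hence dim X = 345 - 3 = 342.

342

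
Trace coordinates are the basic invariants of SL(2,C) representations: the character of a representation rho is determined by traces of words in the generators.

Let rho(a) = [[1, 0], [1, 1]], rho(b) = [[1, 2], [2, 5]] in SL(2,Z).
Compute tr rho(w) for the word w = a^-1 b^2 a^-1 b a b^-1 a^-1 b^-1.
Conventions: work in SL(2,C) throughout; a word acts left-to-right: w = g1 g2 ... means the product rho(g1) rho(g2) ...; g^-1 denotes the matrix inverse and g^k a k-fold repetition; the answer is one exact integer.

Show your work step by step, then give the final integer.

706

rho(a^-1) = [[1, 0], [-1, 1]]
... * rho(b) = [[1, 2], [2, 5]]  ->  [[1, 2], [1, 3]]
... * rho(b) = [[1, 2], [2, 5]]  ->  [[5, 12], [7, 17]]
... * rho(a^-1) = [[1, 0], [-1, 1]]  ->  [[-7, 12], [-10, 17]]
... * rho(b) = [[1, 2], [2, 5]]  ->  [[17, 46], [24, 65]]
... * rho(a) = [[1, 0], [1, 1]]  ->  [[63, 46], [89, 65]]
... * rho(b^-1) = [[5, -2], [-2, 1]]  ->  [[223, -80], [315, -113]]
... * rho(a^-1) = [[1, 0], [-1, 1]]  ->  [[303, -80], [428, -113]]
... * rho(b^-1) = [[5, -2], [-2, 1]]  ->  [[1675, -686], [2366, -969]]
tr = 1675 + -969 = 706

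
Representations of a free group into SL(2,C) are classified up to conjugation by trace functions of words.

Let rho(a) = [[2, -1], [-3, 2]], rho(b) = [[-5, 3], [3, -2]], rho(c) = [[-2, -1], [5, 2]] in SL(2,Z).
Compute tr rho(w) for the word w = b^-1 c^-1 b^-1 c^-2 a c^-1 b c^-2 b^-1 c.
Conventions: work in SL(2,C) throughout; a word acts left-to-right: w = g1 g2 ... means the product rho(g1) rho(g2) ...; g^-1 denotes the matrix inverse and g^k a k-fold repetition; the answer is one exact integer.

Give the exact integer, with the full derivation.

rho(b^-1) = [[-2, -3], [-3, -5]]
... * rho(c^-1) = [[2, 1], [-5, -2]]  ->  [[11, 4], [19, 7]]
... * rho(b^-1) = [[-2, -3], [-3, -5]]  ->  [[-34, -53], [-59, -92]]
... * rho(c^-1) = [[2, 1], [-5, -2]]  ->  [[197, 72], [342, 125]]
... * rho(c^-1) = [[2, 1], [-5, -2]]  ->  [[34, 53], [59, 92]]
... * rho(a) = [[2, -1], [-3, 2]]  ->  [[-91, 72], [-158, 125]]
... * rho(c^-1) = [[2, 1], [-5, -2]]  ->  [[-542, -235], [-941, -408]]
... * rho(b) = [[-5, 3], [3, -2]]  ->  [[2005, -1156], [3481, -2007]]
... * rho(c^-1) = [[2, 1], [-5, -2]]  ->  [[9790, 4317], [16997, 7495]]
... * rho(c^-1) = [[2, 1], [-5, -2]]  ->  [[-2005, 1156], [-3481, 2007]]
... * rho(b^-1) = [[-2, -3], [-3, -5]]  ->  [[542, 235], [941, 408]]
... * rho(c) = [[-2, -1], [5, 2]]  ->  [[91, -72], [158, -125]]
tr = 91 + -125 = -34

-34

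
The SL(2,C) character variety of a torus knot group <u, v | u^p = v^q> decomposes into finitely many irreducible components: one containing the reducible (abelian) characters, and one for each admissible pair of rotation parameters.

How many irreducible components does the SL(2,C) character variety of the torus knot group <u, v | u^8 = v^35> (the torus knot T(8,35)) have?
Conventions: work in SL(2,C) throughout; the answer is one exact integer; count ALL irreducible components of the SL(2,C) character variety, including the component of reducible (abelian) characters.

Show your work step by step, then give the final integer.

In the torus knot group T(8,35), u^8 = v^35 is central, so an irreducible representation sends it to +I or -I (Schur).
So on each irreducible component the traces are pinned: tr(u) = 2*cos(pi*alpha/8) with 1 <= alpha <= 7, tr(v) = 2*cos(pi*beta/35) with 1 <= beta <= 34.
The two central values (-1)^alpha I and (-1)^beta I must be the same matrix, so alpha and beta share a parity.
Counting: 4 odd alphas x 17 odd betas + 3 even alphas x 17 even betas = 68 + 51 = 119.
Total: 119 irreducible-character components + 1 reducible (abelian) component = 120.

120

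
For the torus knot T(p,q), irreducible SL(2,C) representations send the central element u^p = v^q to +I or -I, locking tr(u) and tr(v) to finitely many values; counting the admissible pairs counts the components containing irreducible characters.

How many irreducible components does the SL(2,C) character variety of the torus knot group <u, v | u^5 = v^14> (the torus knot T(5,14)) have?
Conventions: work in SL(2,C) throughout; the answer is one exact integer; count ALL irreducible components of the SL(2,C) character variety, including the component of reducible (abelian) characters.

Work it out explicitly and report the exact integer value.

27

For T(5,14): irreducibility forces the central element u^5 = v^14 to one of +I, -I.
So on each irreducible component the traces are pinned: tr(u) = 2*cos(pi*alpha/5) with 1 <= alpha <= 4, tr(v) = 2*cos(pi*beta/14) with 1 <= beta <= 13.
Consistency of u^5 = (-1)^alpha I with v^14 = (-1)^beta I forces alpha = beta (mod 2).
Enumerate parity-matched pairs: 2*7 odd-odd plus 2*6 even-even gives 26.
Total: 26 irreducible-character components + 1 reducible (abelian) component = 27.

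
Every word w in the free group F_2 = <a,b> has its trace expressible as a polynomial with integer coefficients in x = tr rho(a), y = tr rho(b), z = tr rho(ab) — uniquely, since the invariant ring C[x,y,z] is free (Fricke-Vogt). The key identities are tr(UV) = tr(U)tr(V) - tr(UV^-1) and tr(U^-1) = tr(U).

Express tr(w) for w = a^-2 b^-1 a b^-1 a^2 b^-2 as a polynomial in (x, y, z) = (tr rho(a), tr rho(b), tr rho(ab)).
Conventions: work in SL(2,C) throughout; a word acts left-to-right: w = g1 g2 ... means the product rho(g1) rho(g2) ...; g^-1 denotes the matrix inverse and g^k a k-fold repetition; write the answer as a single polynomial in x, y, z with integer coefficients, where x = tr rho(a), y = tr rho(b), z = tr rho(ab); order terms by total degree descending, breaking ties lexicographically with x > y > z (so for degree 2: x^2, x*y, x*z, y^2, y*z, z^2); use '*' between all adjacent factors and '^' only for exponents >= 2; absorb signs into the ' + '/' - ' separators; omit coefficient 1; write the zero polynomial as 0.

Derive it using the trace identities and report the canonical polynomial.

reduce: trace(a^2) = trace(a)*trace(a) - trace(1)  (reduce the a square) = x^2 - 2
so trace(a^3) = trace(a)*trace(a^2) - trace(a)  (reduce the a square) = x^3 - 3*x
trace(b a^2) = trace(a)*trace(b a) - trace(b)  (reduce the a square) = x*z - y
trace(a^3 b) = trace(a)*trace(b a^2) - trace(b a)  (reduce the a square) = x^2*z - x*y - z
so trace(a^2 b^-1 a) = trace(a^3)*trace(b) - trace(a^3 b)  (eliminate b^-1) = x^3*y - x^2*z - 2*x*y + z
trace(b a b a) = trace(a b)*trace(a b) - trace(1)  (split on a) = z^2 - 2
trace(b a b) = trace(b)*trace(a b) - trace(a)  (reduce the b square) = y*z - x
reduce: trace(a b a^2 b) = trace(a)*trace(b a b a) - trace(b a b)  (reduce the a square) = x*z^2 - y*z - x
so trace(a^2 b^-1 a b) = trace(a b a^2)*trace(b) - trace(a b a^2 b)  (eliminate b^-1) = x^2*y*z - x*y^2 - x*z^2 + x
trace(b^-1 a b^-1 a^2) = trace(a^2 b^-1 a)*trace(b) - trace(a^2 b^-1 a b)  (eliminate b^-1) = x^3*y^2 - 2*x^2*y*z - x*y^2 + x*z^2 + y*z - x
trace(b^-1 a b^-1 a^2 b^-1) = trace(b^-1 a b^-1 a^2)*trace(b) - trace(b^-1 a b^-1 a^2 b)  (eliminate b^-1) = x^3*y^3 - 2*x^2*y^2*z - x^3*y - x*y^3 + x*y*z^2 + x^2*z + y^2*z + x*y - z
trace(a^4) = trace(a)*trace(a^3) - trace(a^2)  (reduce the a square) = x^4 - 4*x^2 + 2
so trace(a^4 b) = trace(a)*trace(a^2 b a) - trace(a^2 b)  (reduce the a square) = x^3*z - x^2*y - 2*x*z + y
reduce: trace(a^3 b^-1 a) = trace(a^4)*trace(b) - trace(a^4 b)  (eliminate b^-1) = x^4*y - x^3*z - 3*x^2*y + 2*x*z + y
so trace(a b a^3 b) = trace(a)*trace(a b a b a) - trace(a b a b)  (reduce the a square) = x^2*z^2 - x*y*z - x^2 - z^2 + 2
trace(a^3 b^-1 a b) = trace(a b a^3)*trace(b) - trace(a b a^3 b)  (eliminate b^-1) = x^3*y*z - x^2*y^2 - x^2*z^2 - x*y*z + x^2 + y^2 + z^2 - 2
trace(a^2 b^-1 a b^-1 a) = trace(a^3 b^-1 a)*trace(b) - trace(a^3 b^-1 a b)  (eliminate b^-1) = x^4*y^2 - 2*x^3*y*z - 2*x^2*y^2 + x^2*z^2 + 3*x*y*z - x^2 - z^2 + 2
trace(b a^2 b) = trace(b)*trace(a^2 b) - trace(a^2)  (reduce the b square) = x*y*z - x^2 - y^2 + 2
reduce: trace(a b a^2 b a) = trace(a)*trace(b a^2 b a) - trace(b a^2 b)  (reduce the a square) = x^2*z^2 - 2*x*y*z + y^2 - 2
so trace(b a b a b a) = trace(a b a b)*trace(a b) - trace(b a)  (split on a) = z^3 - 3*z
reduce: trace(b a b a b) = trace(b)*trace(a b a b) - trace(a b a)  (reduce the b square) = y*z^2 - x*z - y
so trace(a b a^2 b a b) = trace(a)*trace(b a b a b a) - trace(b a b a b)  (reduce the a square) = x*z^3 - y*z^2 - 2*x*z + y
trace(a b^-1 a b a^2 b) = trace(a b a^2 b a)*trace(b) - trace(a b a^2 b a b)  (eliminate b^-1) = x^2*y*z^2 - 2*x*y^2*z - x*z^3 + y^3 + y*z^2 + 2*x*z - 3*y
reduce: trace(a^2 b^-1 a b^-1 a b) = trace(a b^-1 a b a^2)*trace(b) - trace(a b^-1 a b a^2 b)  (eliminate b^-1) = x^3*y^2*z - x^2*y^3 - 2*x^2*y*z^2 + x*y^2*z + x*z^3 + x^2*y - 2*x*z + y
reduce: trace(b^-1 a b^-1 a^2 b^-1 a) = trace(a^2 b^-1 a b^-1 a)*trace(b) - trace(a^2 b^-1 a b^-1 a b)  (eliminate b^-1) = x^4*y^3 - 3*x^3*y^2*z - x^2*y^3 + 3*x^2*y*z^2 + 2*x*y^2*z - x*z^3 - 2*x^2*y - y*z^2 + 2*x*z + y
trace(b^-1 a^-1 b^-1 a b^-1 a^2) = trace(b^-1 a b^-1 a^2 b^-1)*trace(a) - trace(b^-1 a b^-1 a^2 b^-1 a)  (eliminate a^-1) = x^3*y^2*z - x^4*y - 2*x^2*y*z^2 + x^3*z - x*y^2*z + x*z^3 + 3*x^2*y + y*z^2 - 3*x*z - y
trace(a b^-1 a) = trace(a^2)*trace(b) - trace(a^2 b)  (eliminate b^-1) = x^2*y - x*z - y
trace(a b^-1 a b) = trace(a b a)*trace(b) - trace(a b a b)  (eliminate b^-1) = x*y*z - y^2 - z^2 + 2
trace(b^-1 a b^-1 a) = trace(a b^-1 a)*trace(b) - trace(a b^-1 a b)  (eliminate b^-1) = x^2*y^2 - 2*x*y*z + z^2 - 2
trace(b^-1 a b^-1 a^2 b^-2 a^-1) = trace(b^-1 a^-1 b^-1 a b^-1 a^2)*trace(b) - trace(b^-1 a^-1 b^-1 a b^-1 a^2 b)  (eliminate b^-1) = x^3*y^3*z - x^4*y^2 - 2*x^2*y^2*z^2 + x^3*y*z - x*y^3*z + x*y*z^3 + 2*x^2*y^2 + y^2*z^2 - x*y*z - y^2 - z^2 + 2
trace(b^-1 a b^-1 a^2 b^-2) = trace(b^-1 a b^-1 a^2 b^-1)*trace(b) - trace(b^-1 a b^-1 a^2)  (eliminate b^-1) = x^3*y^4 - 2*x^2*y^3*z - 2*x^3*y^2 - x*y^4 + x*y^2*z^2 + 3*x^2*y*z + y^3*z + 2*x*y^2 - x*z^2 - 2*y*z + x
trace(a^-2 b^-1 a b^-1 a^2 b^-2) = trace(b^-1 a b^-1 a^2 b^-2 a^-1)*trace(a) - trace(b^-1 a b^-1 a^2 b^-2)  (eliminate a^-1) = x^4*y^3*z - x^5*y^2 - x^3*y^4 - 2*x^3*y^2*z^2 + x^4*y*z + x^2*y^3*z + x^2*y*z^3 + 4*x^3*y^2 + x*y^4 - 4*x^2*y*z - y^3*z - 3*x*y^2 + 2*y*z + x

x^4*y^3*z - x^5*y^2 - x^3*y^4 - 2*x^3*y^2*z^2 + x^4*y*z + x^2*y^3*z + x^2*y*z^3 + 4*x^3*y^2 + x*y^4 - 4*x^2*y*z - y^3*z - 3*x*y^2 + 2*y*z + x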